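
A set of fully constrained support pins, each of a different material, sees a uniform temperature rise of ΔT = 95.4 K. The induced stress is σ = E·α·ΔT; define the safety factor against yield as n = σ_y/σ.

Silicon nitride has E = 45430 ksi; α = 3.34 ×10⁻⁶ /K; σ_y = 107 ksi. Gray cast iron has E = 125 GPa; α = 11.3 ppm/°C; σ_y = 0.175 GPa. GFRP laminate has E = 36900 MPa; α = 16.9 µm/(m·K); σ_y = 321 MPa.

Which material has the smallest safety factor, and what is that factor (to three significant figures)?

gray cast iron, n = 1.30

In consistent units (E in GPa, α in ×10⁻⁶/K, σ_y in MPa):
  silicon nitride: E = 313.2, α = 3.34, σ_y = 737.7 → σ = 99.8 MPa, n = 7.39
  gray cast iron: E = 125.0, α = 11.3, σ_y = 175.0 → σ = 135 MPa, n = 1.30
  GFRP laminate: E = 36.90, α = 16.9, σ_y = 321.0 → σ = 59.5 MPa, n = 5.40
Smallest n: gray cast iron with n = 1.30.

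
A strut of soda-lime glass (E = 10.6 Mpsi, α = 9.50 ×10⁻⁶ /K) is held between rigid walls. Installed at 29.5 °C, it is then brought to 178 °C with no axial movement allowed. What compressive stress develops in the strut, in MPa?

E = 10.6 Mpsi = 73.08 GPa.
ΔT = 148.5 K. Constrained thermal stress σ = E·α·ΔT = 73.08×10³ MPa × 9.50×10⁻⁶ × 148.5 = 103 MPa (compressive).

103 MPa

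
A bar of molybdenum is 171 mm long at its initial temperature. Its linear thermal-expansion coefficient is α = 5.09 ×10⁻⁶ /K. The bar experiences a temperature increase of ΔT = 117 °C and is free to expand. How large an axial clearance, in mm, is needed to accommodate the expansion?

0.102 mm

ΔL = α·L₀·ΔT = 5.09×10⁻⁶ × 171 mm × 117.0 K = 0.102 mm.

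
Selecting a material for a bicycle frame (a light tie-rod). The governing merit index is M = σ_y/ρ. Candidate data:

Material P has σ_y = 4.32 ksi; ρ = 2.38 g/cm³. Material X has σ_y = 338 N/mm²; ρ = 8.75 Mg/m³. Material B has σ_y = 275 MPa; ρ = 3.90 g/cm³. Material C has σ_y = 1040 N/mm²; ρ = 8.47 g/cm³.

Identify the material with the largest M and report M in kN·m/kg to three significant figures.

material C, M = 123 kN·m/kg

Putting every candidate on a common basis:
  material P: σ_y = 29.79 MPa, ρ = 2380 kg/m³
  material X: σ_y = 338.0 MPa, ρ = 8750 kg/m³
  material B: σ_y = 275.0 MPa, ρ = 3900 kg/m³
  material C: σ_y = 1040 MPa, ρ = 8470 kg/m³
  material C: M = 123 kN·m/kg
  material B: M = 70.5 kN·m/kg
  material X: M = 38.6 kN·m/kg
  material P: M = 12.5 kN·m/kg
Material C ranks first.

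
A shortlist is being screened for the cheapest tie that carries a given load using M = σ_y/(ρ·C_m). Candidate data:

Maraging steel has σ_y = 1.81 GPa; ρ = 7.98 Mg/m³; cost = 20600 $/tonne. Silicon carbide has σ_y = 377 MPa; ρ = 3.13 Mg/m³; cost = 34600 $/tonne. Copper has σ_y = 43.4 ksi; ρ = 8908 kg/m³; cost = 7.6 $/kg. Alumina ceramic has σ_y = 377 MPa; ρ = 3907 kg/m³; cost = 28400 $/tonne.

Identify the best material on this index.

maraging steel

In SI units:
  maraging steel: σ_y = 1810 MPa, ρ = 7980 kg/m³, cost = 20.60 $/kg
  silicon carbide: σ_y = 377.0 MPa, ρ = 3130 kg/m³, cost = 34.60 $/kg
  copper: σ_y = 299.2 MPa, ρ = 8908 kg/m³, cost = 7.600 $/kg
  alumina ceramic: σ_y = 377.0 MPa, ρ = 3907 kg/m³, cost = 28.40 $/kg
  maraging steel: M = 11.0 kN·m per $
  copper: M = 4.42 kN·m per $
  silicon carbide: M = 3.48 kN·m per $
  alumina ceramic: M = 3.40 kN·m per $
The maximum is for maraging steel.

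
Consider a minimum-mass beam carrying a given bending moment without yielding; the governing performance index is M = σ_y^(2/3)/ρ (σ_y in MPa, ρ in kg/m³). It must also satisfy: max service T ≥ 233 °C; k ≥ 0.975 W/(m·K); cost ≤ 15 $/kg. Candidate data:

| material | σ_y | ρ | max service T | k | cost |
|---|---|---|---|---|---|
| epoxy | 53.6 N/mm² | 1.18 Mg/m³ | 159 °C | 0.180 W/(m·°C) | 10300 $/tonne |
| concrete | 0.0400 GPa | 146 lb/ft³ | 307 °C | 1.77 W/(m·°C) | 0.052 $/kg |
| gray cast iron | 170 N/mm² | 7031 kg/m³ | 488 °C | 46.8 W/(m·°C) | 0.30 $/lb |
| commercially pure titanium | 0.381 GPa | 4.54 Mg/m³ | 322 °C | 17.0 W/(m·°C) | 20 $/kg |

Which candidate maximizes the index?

Screen on constraints: max service T ≥ 233 °C; k ≥ 0.975 W/(m·K); cost ≤ 15 $/kg. Survivors: concrete, gray cast iron.
Convert each candidate to consistent units, then evaluate M:
  concrete: σ_y = 40.00 MPa, ρ = 2339 kg/m³
  gray cast iron: σ_y = 170.0 MPa, ρ = 7031 kg/m³
  concrete: M = 5.00×10⁻³
  gray cast iron: M = 4.36×10⁻³
Highest index: concrete.

concrete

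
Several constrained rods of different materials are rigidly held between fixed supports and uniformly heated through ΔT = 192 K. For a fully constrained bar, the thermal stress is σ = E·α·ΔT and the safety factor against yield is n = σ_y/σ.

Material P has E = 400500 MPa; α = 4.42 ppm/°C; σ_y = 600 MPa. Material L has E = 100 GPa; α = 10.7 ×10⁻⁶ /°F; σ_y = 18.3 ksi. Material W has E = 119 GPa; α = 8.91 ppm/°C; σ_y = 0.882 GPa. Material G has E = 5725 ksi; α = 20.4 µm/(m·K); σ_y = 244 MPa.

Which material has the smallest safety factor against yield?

In consistent units (E in GPa, α in ×10⁻⁶/K, σ_y in MPa):
  material P: E = 400.5, α = 4.42, σ_y = 600.0 → σ = 340 MPa, n = 1.77
  material L: E = 100.0, α = 19.3, σ_y = 126.2 → σ = 370 MPa, n = 0.341
  material W: E = 119.0, α = 8.91, σ_y = 882.0 → σ = 204 MPa, n = 4.33
  material G: E = 39.47, α = 20.4, σ_y = 244.0 → σ = 155 MPa, n = 1.58
The minimum is material L at n = 0.341.

material L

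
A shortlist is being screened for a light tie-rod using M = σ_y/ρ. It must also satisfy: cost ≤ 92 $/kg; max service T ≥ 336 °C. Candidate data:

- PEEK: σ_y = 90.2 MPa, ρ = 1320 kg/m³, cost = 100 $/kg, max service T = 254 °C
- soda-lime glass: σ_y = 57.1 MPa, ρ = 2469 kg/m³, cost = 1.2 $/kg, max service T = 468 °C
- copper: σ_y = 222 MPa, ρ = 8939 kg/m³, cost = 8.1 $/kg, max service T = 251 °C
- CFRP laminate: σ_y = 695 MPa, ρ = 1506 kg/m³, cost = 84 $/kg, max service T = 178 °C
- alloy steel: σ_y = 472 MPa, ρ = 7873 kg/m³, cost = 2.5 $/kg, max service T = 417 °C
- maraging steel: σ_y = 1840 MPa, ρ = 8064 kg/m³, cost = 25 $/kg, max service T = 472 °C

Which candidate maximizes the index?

Screen on constraints: cost ≤ 92 $/kg; max service T ≥ 336 °C. Survivors: soda-lime glass, alloy steel, maraging steel.
Evaluate M for each candidate:
  maraging steel: M = 228 kN·m/kg
  alloy steel: M = 60.0 kN·m/kg
  soda-lime glass: M = 23.1 kN·m/kg
The maximum is for maraging steel.

maraging steel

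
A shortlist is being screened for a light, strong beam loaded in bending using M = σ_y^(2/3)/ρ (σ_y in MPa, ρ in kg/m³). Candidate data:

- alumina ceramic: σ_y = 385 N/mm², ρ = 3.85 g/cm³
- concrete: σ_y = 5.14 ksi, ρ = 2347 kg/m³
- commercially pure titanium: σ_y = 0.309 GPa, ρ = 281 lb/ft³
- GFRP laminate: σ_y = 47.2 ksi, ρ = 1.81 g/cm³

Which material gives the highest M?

GFRP laminate

Normalizing units and computing the index:
  alumina ceramic: σ_y = 385.0 MPa, ρ = 3850 kg/m³
  concrete: σ_y = 35.44 MPa, ρ = 2347 kg/m³
  commercially pure titanium: σ_y = 309.0 MPa, ρ = 4501 kg/m³
  GFRP laminate: σ_y = 325.4 MPa, ρ = 1810 kg/m³
  GFRP laminate: M = 26.1×10⁻³
  alumina ceramic: M = 13.7×10⁻³
  commercially pure titanium: M = 10.2×10⁻³
  concrete: M = 4.60×10⁻³
Highest index: GFRP laminate.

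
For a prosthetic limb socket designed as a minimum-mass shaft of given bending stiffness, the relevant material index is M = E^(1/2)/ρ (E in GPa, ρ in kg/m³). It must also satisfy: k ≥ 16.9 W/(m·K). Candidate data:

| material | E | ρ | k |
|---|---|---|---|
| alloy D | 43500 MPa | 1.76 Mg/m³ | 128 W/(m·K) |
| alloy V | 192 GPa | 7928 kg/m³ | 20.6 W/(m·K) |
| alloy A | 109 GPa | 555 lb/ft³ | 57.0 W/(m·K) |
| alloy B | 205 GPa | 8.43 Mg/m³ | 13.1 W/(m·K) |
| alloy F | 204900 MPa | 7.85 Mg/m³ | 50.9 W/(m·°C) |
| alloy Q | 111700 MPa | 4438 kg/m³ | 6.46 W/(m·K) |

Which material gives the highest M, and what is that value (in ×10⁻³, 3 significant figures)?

alloy D, M = 3.75×10⁻³

Screen on constraints: k ≥ 16.9 W/(m·K). Survivors: alloy D, alloy V, alloy A, alloy F.
Putting every candidate on a common basis:
  alloy D: E = 43.50 GPa, ρ = 1760 kg/m³
  alloy V: E = 192.0 GPa, ρ = 7928 kg/m³
  alloy A: E = 109.0 GPa, ρ = 8890 kg/m³
  alloy F: E = 204.9 GPa, ρ = 7850 kg/m³
  alloy D: M = 3.75×10⁻³
  alloy F: M = 1.82×10⁻³
  alloy V: M = 1.75×10⁻³
  alloy A: M = 1.17×10⁻³
Highest index: alloy D.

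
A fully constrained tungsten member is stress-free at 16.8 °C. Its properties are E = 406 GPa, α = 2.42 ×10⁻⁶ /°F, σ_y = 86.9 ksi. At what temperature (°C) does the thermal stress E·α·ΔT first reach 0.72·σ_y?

α = 2.42×10⁻⁶/°F × 9/5 = 4.36×10⁻⁶/K.
σ_y = 86.9 ksi = 599.2 MPa.
E·α·ΔT = 431.4 MPa ⇒ ΔT = 431.4 / (406.0×10³ × 4.36×10⁻⁶) = 243.9 K.
T = 16.8 + 243.9 = 260.7 °C.

261 °C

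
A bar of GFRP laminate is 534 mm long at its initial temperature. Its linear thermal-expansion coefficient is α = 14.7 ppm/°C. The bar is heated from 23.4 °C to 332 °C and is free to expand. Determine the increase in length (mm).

ΔT = 332 − 23.4 = 308.6 K.
ΔL = α·L₀·ΔT = 14.7×10⁻⁶ × 534 mm × 308.6 K = 2.42 mm.

2.42 mm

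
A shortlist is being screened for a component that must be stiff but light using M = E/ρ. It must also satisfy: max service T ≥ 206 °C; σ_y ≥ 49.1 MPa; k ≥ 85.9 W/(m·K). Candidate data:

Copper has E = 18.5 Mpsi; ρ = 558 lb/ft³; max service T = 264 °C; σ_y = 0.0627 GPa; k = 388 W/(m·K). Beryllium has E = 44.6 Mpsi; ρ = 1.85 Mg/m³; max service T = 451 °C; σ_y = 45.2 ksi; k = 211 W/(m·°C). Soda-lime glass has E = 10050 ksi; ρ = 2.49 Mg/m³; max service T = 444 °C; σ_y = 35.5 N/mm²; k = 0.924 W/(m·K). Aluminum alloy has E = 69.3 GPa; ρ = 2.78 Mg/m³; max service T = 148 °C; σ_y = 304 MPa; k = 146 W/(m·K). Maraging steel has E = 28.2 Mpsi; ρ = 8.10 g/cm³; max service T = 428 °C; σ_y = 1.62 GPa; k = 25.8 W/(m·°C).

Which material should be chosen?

beryllium

Screen on constraints: max service T ≥ 206 °C; σ_y ≥ 49.1 MPa; k ≥ 85.9 W/(m·K). Survivors: copper, beryllium.
In SI units:
  copper: E = 127.6 GPa, ρ = 8938 kg/m³
  beryllium: E = 307.5 GPa, ρ = 1850 kg/m³
  beryllium: M = 166 MN·m/kg
  copper: M = 14.3 MN·m/kg
Highest index: beryllium.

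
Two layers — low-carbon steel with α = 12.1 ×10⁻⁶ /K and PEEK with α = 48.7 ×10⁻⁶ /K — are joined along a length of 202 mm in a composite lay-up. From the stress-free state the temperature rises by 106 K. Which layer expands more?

PEEK

α(low-carbon steel) = 12.1×10⁻⁶/K vs α(PEEK) = 48.7×10⁻⁶/K.
Higher α expands more for the same ΔT: PEEK.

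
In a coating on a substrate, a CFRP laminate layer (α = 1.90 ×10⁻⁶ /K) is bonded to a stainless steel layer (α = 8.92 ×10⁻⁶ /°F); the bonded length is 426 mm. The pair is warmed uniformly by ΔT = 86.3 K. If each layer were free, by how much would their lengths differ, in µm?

520 µm

stainless steel: α = 8.92×10⁻⁶/°F × 9/5 = 16.1×10⁻⁶/K.
Δα = |1.90 − 16.1|×10⁻⁶/K = 14.2×10⁻⁶/K.
ΔL_mismatch = Δα·L·ΔT = 14.2×10⁻⁶ × 426.0 mm × 86.3 K = 520 µm.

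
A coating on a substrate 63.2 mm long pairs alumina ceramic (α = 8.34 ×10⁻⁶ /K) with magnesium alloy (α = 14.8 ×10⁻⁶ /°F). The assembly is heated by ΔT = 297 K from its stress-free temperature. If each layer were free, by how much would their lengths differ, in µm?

343 µm

magnesium alloy: α = 14.8×10⁻⁶/°F × 9/5 = 26.6×10⁻⁶/K.
Δα = |8.34 − 26.6|×10⁻⁶/K = 18.3×10⁻⁶/K.
ΔL_mismatch = Δα·L·ΔT = 18.3×10⁻⁶ × 63.2 mm × 297.0 K = 343 µm.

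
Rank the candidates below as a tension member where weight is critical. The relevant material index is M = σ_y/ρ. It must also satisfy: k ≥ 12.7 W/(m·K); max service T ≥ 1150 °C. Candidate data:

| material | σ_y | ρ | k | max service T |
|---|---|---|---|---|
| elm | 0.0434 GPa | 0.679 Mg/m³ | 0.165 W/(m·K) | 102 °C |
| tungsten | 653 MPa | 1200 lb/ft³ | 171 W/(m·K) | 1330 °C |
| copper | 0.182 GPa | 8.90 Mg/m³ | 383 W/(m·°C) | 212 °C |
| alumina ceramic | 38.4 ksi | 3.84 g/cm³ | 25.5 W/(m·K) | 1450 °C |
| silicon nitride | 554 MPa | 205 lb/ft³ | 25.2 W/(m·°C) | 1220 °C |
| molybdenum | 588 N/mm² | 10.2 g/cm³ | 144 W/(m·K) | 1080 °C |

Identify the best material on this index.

silicon nitride

Screen on constraints: k ≥ 12.7 W/(m·K); max service T ≥ 1150 °C. Survivors: tungsten, alumina ceramic, silicon nitride.
In SI units:
  tungsten: σ_y = 653.0 MPa, ρ = 19220 kg/m³
  alumina ceramic: σ_y = 264.8 MPa, ρ = 3840 kg/m³
  silicon nitride: σ_y = 554.0 MPa, ρ = 3284 kg/m³
  silicon nitride: M = 169 kN·m/kg
  alumina ceramic: M = 68.9 kN·m/kg
  tungsten: M = 34.0 kN·m/kg
The maximum is for silicon nitride.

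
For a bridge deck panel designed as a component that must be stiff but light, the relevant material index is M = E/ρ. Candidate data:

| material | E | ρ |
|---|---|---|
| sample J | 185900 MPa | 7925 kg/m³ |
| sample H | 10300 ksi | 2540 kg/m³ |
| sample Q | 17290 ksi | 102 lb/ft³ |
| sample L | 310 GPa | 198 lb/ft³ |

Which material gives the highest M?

sample L

After converting to SI:
  sample J: E = 185.9 GPa, ρ = 7925 kg/m³
  sample H: E = 71.02 GPa, ρ = 2540 kg/m³
  sample Q: E = 119.2 GPa, ρ = 1634 kg/m³
  sample L: E = 310.0 GPa, ρ = 3172 kg/m³
  sample L: M = 97.7 MN·m/kg
  sample Q: M = 73.0 MN·m/kg
  sample H: M = 28.0 MN·m/kg
  sample J: M = 23.5 MN·m/kg
Sample L has the largest M.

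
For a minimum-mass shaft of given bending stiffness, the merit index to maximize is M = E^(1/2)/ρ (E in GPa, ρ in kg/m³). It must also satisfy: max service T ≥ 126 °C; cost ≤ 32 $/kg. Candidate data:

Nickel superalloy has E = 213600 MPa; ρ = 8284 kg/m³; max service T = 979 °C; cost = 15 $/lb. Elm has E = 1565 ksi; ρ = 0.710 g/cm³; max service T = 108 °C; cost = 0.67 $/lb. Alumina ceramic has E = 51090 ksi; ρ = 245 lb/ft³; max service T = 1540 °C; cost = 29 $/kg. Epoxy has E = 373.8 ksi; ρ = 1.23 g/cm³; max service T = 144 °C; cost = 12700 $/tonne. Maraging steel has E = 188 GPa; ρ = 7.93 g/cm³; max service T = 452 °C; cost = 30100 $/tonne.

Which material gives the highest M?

Screen on constraints: max service T ≥ 126 °C; cost ≤ 32 $/kg. Survivors: alumina ceramic, epoxy, maraging steel.
In SI units:
  alumina ceramic: E = 352.3 GPa, ρ = 3925 kg/m³
  epoxy: E = 2.577 GPa, ρ = 1230 kg/m³
  maraging steel: E = 188.0 GPa, ρ = 7930 kg/m³
  alumina ceramic: M = 4.78×10⁻³
  maraging steel: M = 1.73×10⁻³
  epoxy: M = 1.31×10⁻³
Alumina ceramic has the largest M.

alumina ceramic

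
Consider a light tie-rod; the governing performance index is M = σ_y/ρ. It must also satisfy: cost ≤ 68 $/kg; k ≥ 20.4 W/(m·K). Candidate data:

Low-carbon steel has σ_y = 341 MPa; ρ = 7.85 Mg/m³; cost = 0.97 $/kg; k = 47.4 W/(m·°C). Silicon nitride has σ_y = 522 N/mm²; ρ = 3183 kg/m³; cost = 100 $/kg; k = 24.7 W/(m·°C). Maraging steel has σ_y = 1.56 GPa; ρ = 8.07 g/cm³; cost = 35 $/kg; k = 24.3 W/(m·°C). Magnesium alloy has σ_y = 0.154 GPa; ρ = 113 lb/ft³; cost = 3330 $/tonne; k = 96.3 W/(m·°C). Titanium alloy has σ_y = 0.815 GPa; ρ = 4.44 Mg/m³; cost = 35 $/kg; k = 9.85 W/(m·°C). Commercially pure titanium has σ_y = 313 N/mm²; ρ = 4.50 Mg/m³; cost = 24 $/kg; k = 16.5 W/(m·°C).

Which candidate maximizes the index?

maraging steel

Screen on constraints: cost ≤ 68 $/kg; k ≥ 20.4 W/(m·K). Survivors: low-carbon steel, maraging steel, magnesium alloy.
In SI units:
  low-carbon steel: σ_y = 341.0 MPa, ρ = 7850 kg/m³
  maraging steel: σ_y = 1560 MPa, ρ = 8070 kg/m³
  magnesium alloy: σ_y = 154.0 MPa, ρ = 1810 kg/m³
  maraging steel: M = 193 kN·m/kg
  magnesium alloy: M = 85.1 kN·m/kg
  low-carbon steel: M = 43.4 kN·m/kg
Maraging steel ranks first.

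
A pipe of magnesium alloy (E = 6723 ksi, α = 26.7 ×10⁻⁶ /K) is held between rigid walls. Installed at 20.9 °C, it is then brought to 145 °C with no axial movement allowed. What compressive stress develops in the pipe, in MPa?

E = 6723 ksi = 46.35 GPa.
ΔT = 124.1 K. Constrained thermal stress σ = E·α·ΔT = 46.35×10³ MPa × 26.7×10⁻⁶ × 124.1 = 154 MPa (compressive).

154 MPa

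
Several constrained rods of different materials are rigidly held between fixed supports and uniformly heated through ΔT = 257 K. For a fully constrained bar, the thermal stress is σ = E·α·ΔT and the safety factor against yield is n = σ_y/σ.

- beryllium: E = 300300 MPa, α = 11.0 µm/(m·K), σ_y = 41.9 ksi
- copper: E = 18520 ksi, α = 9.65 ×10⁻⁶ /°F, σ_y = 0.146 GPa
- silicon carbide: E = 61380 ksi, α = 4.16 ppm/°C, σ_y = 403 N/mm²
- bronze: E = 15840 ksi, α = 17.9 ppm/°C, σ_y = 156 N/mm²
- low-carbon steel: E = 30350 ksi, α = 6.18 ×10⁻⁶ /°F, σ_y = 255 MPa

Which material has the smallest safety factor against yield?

copper

In consistent units (E in GPa, α in ×10⁻⁶/K, σ_y in MPa):
  beryllium: E = 300.3, α = 11.0, σ_y = 288.9 → σ = 849 MPa, n = 0.340
  copper: E = 127.7, α = 17.4, σ_y = 146.0 → σ = 570 MPa, n = 0.256
  silicon carbide: E = 423.2, α = 4.16, σ_y = 403.0 → σ = 452 MPa, n = 0.891
  bronze: E = 109.2, α = 17.9, σ_y = 156.0 → σ = 502 MPa, n = 0.311
  low-carbon steel: E = 209.3, α = 11.1, σ_y = 255.0 → σ = 598 MPa, n = 0.426
Smallest n: copper with n = 0.256.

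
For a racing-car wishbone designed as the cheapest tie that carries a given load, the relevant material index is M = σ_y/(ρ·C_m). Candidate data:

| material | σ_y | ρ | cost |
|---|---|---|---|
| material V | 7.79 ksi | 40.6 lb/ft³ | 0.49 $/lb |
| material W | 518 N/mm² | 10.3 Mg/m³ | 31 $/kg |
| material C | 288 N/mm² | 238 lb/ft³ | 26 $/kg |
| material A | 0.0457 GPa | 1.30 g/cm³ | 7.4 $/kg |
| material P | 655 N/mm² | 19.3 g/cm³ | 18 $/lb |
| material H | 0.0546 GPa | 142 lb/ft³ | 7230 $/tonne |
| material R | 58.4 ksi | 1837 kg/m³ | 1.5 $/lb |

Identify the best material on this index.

material V

Convert each candidate to consistent units, then evaluate M:
  material V: σ_y = 53.71 MPa, ρ = 650.3 kg/m³, cost = 1.080 $/kg
  material W: σ_y = 518.0 MPa, ρ = 10300 kg/m³, cost = 31.00 $/kg
  material C: σ_y = 288.0 MPa, ρ = 3812 kg/m³, cost = 26.00 $/kg
  material A: σ_y = 45.70 MPa, ρ = 1300 kg/m³, cost = 7.400 $/kg
  material P: σ_y = 655.0 MPa, ρ = 19300 kg/m³, cost = 39.68 $/kg
  material H: σ_y = 54.60 MPa, ρ = 2275 kg/m³, cost = 7.230 $/kg
  material R: σ_y = 402.7 MPa, ρ = 1837 kg/m³, cost = 3.307 $/kg
  material V: M = 76.5 kN·m per $
  material R: M = 66.3 kN·m per $
  material A: M = 4.75 kN·m per $
  material H: M = 3.32 kN·m per $
  material C: M = 2.91 kN·m per $
  material W: M = 1.62 kN·m per $
  material P: M = 0.855 kN·m per $
The maximum is for material V.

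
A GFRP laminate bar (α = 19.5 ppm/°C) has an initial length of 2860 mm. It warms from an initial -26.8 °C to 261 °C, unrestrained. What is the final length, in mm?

ΔT = 261 − (-26.8) = 287.8 K.
ΔL = α·L₀·ΔT = 19.5×10⁻⁶ × 2860 mm × 287.8 K = 16.1 mm.
L = L₀ + ΔL = 2860 + 16.1 = 2876.1 mm.

2876.1 mm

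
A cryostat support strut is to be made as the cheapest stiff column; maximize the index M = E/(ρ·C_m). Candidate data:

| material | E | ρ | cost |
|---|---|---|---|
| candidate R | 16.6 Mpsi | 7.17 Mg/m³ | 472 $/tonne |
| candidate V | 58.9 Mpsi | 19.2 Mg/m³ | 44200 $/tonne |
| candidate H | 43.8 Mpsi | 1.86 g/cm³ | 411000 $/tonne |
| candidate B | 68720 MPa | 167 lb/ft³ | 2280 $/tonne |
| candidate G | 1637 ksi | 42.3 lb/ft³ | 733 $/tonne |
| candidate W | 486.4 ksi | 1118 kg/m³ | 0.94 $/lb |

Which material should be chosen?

Putting every candidate on a common basis:
  candidate R: E = 114.5 GPa, ρ = 7170 kg/m³, cost = 0.4720 $/kg
  candidate V: E = 406.1 GPa, ρ = 19200 kg/m³, cost = 44.20 $/kg
  candidate H: E = 302.0 GPa, ρ = 1860 kg/m³, cost = 411.0 $/kg
  candidate B: E = 68.72 GPa, ρ = 2675 kg/m³, cost = 2.280 $/kg
  candidate G: E = 11.29 GPa, ρ = 677.6 kg/m³, cost = 0.7330 $/kg
  candidate W: E = 3.354 GPa, ρ = 1118 kg/m³, cost = 2.072 $/kg
  candidate R: M = 33.8 MN·m per $
  candidate G: M = 22.7 MN·m per $
  candidate B: M = 11.3 MN·m per $
  candidate W: M = 1.45 MN·m per $
  candidate V: M = 0.479 MN·m per $
  candidate H: M = 0.395 MN·m per $
Highest index: candidate R.

candidate R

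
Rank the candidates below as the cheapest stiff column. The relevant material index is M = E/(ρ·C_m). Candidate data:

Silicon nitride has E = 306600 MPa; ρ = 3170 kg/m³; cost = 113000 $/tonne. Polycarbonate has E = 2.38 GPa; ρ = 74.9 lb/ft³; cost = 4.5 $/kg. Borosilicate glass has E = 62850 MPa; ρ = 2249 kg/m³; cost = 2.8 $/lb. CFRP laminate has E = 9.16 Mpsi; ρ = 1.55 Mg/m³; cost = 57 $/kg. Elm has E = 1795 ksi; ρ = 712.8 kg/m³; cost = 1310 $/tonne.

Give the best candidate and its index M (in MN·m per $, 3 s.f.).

Convert each candidate to consistent units, then evaluate M:
  silicon nitride: E = 306.6 GPa, ρ = 3170 kg/m³, cost = 113.0 $/kg
  polycarbonate: E = 2.380 GPa, ρ = 1200 kg/m³, cost = 4.500 $/kg
  borosilicate glass: E = 62.85 GPa, ρ = 2249 kg/m³, cost = 6.173 $/kg
  CFRP laminate: E = 63.16 GPa, ρ = 1550 kg/m³, cost = 57.00 $/kg
  elm: E = 12.38 GPa, ρ = 712.8 kg/m³, cost = 1.310 $/kg
  elm: M = 13.3 MN·m per $
  borosilicate glass: M = 4.53 MN·m per $
  silicon nitride: M = 0.856 MN·m per $
  CFRP laminate: M = 0.715 MN·m per $
  polycarbonate: M = 0.441 MN·m per $
Elm has the largest M.

elm, M = 13.3 MN·m per $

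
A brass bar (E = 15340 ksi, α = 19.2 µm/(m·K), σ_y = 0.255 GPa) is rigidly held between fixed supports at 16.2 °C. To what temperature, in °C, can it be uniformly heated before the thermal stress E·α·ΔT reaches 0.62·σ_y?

E = 15340 ksi = 105.8 GPa.
σ_y = 0.255 GPa = 255.0 MPa.
E·α·ΔT = 158.1 MPa ⇒ ΔT = 158.1 / (105.8×10³ × 19.2×10⁻⁶) = 77.85 K.
T = 16.2 + 77.85 = 94.05 °C.

94.1 °C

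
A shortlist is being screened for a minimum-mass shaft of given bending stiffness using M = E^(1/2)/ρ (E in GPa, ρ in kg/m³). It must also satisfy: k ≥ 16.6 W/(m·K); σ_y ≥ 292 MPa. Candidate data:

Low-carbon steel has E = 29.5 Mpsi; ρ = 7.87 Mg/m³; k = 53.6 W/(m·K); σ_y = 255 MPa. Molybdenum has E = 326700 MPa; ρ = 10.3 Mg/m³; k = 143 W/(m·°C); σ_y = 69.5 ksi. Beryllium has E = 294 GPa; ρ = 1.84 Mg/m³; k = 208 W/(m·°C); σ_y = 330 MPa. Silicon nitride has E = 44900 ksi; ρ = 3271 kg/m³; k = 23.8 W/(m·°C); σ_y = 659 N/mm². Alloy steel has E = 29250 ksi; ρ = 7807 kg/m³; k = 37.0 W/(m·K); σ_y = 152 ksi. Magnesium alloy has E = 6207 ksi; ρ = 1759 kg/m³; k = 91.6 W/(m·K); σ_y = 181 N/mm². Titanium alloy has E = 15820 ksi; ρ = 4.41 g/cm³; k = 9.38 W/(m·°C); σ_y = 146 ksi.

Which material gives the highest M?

beryllium

Screen on constraints: k ≥ 16.6 W/(m·K); σ_y ≥ 292 MPa. Survivors: molybdenum, beryllium, silicon nitride, alloy steel.
In SI units:
  molybdenum: E = 326.7 GPa, ρ = 10300 kg/m³
  beryllium: E = 294.0 GPa, ρ = 1840 kg/m³
  silicon nitride: E = 309.6 GPa, ρ = 3271 kg/m³
  alloy steel: E = 201.7 GPa, ρ = 7807 kg/m³
  beryllium: M = 9.32×10⁻³
  silicon nitride: M = 5.38×10⁻³
  alloy steel: M = 1.82×10⁻³
  molybdenum: M = 1.75×10⁻³
Beryllium ranks first.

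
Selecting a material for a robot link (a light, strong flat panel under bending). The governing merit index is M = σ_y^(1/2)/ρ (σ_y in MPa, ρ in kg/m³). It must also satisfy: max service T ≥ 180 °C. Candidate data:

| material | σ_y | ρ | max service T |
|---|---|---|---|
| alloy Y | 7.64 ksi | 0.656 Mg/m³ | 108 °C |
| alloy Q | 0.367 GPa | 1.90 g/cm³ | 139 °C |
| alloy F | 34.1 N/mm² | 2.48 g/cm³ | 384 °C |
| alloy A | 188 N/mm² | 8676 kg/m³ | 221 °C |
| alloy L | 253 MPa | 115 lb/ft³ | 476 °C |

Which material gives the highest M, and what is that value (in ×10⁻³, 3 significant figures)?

alloy L, M = 8.63×10⁻³

Screen on constraints: max service T ≥ 180 °C. Survivors: alloy F, alloy A, alloy L.
Normalizing units and computing the index:
  alloy F: σ_y = 34.10 MPa, ρ = 2480 kg/m³
  alloy A: σ_y = 188.0 MPa, ρ = 8676 kg/m³
  alloy L: σ_y = 253.0 MPa, ρ = 1842 kg/m³
  alloy L: M = 8.63×10⁻³
  alloy F: M = 2.35×10⁻³
  alloy A: M = 1.58×10⁻³
Alloy L ranks first.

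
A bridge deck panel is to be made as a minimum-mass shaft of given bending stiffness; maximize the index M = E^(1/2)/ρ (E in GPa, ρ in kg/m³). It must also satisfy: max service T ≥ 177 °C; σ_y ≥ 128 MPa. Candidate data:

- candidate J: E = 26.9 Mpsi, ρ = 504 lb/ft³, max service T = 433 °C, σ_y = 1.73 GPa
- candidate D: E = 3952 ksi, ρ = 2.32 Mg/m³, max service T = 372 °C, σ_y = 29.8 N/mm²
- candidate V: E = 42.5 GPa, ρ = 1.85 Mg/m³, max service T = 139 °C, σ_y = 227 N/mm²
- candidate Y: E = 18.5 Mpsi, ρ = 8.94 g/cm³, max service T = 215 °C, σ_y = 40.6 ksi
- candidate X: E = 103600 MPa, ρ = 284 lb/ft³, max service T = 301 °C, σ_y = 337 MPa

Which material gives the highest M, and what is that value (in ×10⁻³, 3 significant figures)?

candidate X, M = 2.24×10⁻³

Screen on constraints: max service T ≥ 177 °C; σ_y ≥ 128 MPa. Survivors: candidate J, candidate Y, candidate X.
Normalizing units and computing the index:
  candidate J: E = 185.5 GPa, ρ = 8073 kg/m³
  candidate Y: E = 127.6 GPa, ρ = 8940 kg/m³
  candidate X: E = 103.6 GPa, ρ = 4549 kg/m³
  candidate X: M = 2.24×10⁻³
  candidate J: M = 1.69×10⁻³
  candidate Y: M = 1.26×10⁻³
Candidate X has the largest M.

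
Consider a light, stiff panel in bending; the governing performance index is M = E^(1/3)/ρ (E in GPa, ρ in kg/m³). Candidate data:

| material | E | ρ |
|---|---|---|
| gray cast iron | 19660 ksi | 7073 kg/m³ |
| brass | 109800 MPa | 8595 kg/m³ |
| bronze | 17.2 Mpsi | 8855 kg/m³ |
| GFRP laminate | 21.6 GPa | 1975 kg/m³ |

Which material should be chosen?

Putting every candidate on a common basis:
  gray cast iron: E = 135.6 GPa, ρ = 7073 kg/m³
  brass: E = 109.8 GPa, ρ = 8595 kg/m³
  bronze: E = 118.6 GPa, ρ = 8855 kg/m³
  GFRP laminate: E = 21.60 GPa, ρ = 1975 kg/m³
  GFRP laminate: M = 1.41×10⁻³
  gray cast iron: M = 0.726×10⁻³
  brass: M = 0.557×10⁻³
  bronze: M = 0.555×10⁻³
Highest index: GFRP laminate.

GFRP laminate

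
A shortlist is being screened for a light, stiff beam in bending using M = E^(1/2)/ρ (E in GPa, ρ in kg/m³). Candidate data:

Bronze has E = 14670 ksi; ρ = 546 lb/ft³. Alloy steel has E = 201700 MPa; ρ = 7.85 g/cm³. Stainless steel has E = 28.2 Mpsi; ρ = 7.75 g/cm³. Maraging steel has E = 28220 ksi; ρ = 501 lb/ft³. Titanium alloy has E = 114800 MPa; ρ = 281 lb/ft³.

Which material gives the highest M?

titanium alloy

Putting every candidate on a common basis:
  bronze: E = 101.1 GPa, ρ = 8746 kg/m³
  alloy steel: E = 201.7 GPa, ρ = 7850 kg/m³
  stainless steel: E = 194.4 GPa, ρ = 7750 kg/m³
  maraging steel: E = 194.6 GPa, ρ = 8025 kg/m³
  titanium alloy: E = 114.8 GPa, ρ = 4501 kg/m³
  titanium alloy: M = 2.38×10⁻³
  alloy steel: M = 1.81×10⁻³
  stainless steel: M = 1.80×10⁻³
  maraging steel: M = 1.74×10⁻³
  bronze: M = 1.15×10⁻³
Titanium alloy has the largest M.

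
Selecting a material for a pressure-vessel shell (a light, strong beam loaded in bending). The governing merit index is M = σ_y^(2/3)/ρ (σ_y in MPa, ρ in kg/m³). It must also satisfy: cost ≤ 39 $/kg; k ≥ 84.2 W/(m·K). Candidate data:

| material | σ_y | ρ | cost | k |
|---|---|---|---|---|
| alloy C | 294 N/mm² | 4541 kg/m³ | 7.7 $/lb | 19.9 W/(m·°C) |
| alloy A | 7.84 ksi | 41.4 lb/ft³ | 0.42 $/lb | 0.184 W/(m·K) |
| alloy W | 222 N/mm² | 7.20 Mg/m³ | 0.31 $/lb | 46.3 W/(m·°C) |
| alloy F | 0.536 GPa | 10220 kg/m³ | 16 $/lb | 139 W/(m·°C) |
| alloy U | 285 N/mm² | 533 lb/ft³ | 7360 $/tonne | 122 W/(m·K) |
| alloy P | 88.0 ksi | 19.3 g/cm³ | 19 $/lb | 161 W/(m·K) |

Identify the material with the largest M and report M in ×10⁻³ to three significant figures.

Screen on constraints: cost ≤ 39 $/kg; k ≥ 84.2 W/(m·K). Survivors: alloy F, alloy U.
After converting to SI:
  alloy F: σ_y = 536.0 MPa, ρ = 10220 kg/m³
  alloy U: σ_y = 285.0 MPa, ρ = 8538 kg/m³
  alloy F: M = 6.46×10⁻³
  alloy U: M = 5.07×10⁻³
Alloy F has the largest M.

alloy F, M = 6.46×10⁻³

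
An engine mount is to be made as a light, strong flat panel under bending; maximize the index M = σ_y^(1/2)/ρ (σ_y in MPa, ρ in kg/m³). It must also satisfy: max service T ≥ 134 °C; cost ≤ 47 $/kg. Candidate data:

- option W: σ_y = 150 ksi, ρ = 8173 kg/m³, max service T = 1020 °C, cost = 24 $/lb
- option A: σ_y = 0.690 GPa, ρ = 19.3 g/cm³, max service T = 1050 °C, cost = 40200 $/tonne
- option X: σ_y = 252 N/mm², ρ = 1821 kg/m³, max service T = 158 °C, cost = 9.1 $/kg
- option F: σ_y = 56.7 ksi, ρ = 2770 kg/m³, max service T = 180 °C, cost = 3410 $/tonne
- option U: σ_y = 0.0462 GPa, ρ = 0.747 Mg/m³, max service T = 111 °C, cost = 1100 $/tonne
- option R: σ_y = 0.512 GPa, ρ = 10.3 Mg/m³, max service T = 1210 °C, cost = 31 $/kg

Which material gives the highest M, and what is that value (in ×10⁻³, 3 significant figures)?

option X, M = 8.72×10⁻³

Screen on constraints: max service T ≥ 134 °C; cost ≤ 47 $/kg. Survivors: option A, option X, option F, option R.
Putting every candidate on a common basis:
  option A: σ_y = 690.0 MPa, ρ = 19300 kg/m³
  option X: σ_y = 252.0 MPa, ρ = 1821 kg/m³
  option F: σ_y = 390.9 MPa, ρ = 2770 kg/m³
  option R: σ_y = 512.0 MPa, ρ = 10300 kg/m³
  option X: M = 8.72×10⁻³
  option F: M = 7.14×10⁻³
  option R: M = 2.20×10⁻³
  option A: M = 1.36×10⁻³
Option X has the largest M.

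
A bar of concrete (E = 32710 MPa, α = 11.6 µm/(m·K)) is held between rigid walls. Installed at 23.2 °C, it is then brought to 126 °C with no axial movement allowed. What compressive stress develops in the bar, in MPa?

39.0 MPa

E = 32710 MPa = 32.71 GPa.
ΔT = 102.8 K. Constrained thermal stress σ = E·α·ΔT = 32.71×10³ MPa × 11.6×10⁻⁶ × 102.8 = 39.0 MPa (compressive).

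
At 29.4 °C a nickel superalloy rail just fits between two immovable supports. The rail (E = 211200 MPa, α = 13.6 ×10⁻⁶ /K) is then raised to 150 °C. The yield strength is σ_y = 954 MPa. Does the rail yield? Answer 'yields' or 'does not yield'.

E = 211200 MPa = 211.2 GPa.
ΔT = 120.6 K. Constrained thermal stress σ = E·α·ΔT = 211.2×10³ MPa × 13.6×10⁻⁶ × 120.6 = 346 MPa (compressive).
Compare to σ_y = 954 MPa: σ < σ_y, so it does not yield.

does not yield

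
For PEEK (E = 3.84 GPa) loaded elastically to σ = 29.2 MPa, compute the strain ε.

7.60×10⁻³

ε = σ/E = 29.2 / 3840 = 7.60×10⁻³.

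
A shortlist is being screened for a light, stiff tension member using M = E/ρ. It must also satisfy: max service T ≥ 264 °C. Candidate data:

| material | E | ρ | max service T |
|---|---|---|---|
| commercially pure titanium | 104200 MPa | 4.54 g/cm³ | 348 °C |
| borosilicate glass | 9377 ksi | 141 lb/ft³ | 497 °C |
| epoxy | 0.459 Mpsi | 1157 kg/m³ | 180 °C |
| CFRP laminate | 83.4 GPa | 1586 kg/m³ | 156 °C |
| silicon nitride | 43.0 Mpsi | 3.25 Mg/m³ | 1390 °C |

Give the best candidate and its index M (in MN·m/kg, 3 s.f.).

silicon nitride, M = 91.2 MN·m/kg

Screen on constraints: max service T ≥ 264 °C. Survivors: commercially pure titanium, borosilicate glass, silicon nitride.
Putting every candidate on a common basis:
  commercially pure titanium: E = 104.2 GPa, ρ = 4540 kg/m³
  borosilicate glass: E = 64.65 GPa, ρ = 2259 kg/m³
  silicon nitride: E = 296.5 GPa, ρ = 3250 kg/m³
  silicon nitride: M = 91.2 MN·m/kg
  borosilicate glass: M = 28.6 MN·m/kg
  commercially pure titanium: M = 23.0 MN·m/kg
Silicon nitride has the largest M.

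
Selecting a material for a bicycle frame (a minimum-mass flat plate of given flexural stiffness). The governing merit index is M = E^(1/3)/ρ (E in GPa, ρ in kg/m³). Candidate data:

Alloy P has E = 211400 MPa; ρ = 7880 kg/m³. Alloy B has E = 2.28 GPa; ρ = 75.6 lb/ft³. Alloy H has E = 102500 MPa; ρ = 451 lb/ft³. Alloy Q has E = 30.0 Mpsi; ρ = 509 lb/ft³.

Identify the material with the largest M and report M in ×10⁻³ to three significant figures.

Convert each candidate to consistent units, then evaluate M:
  alloy P: E = 211.4 GPa, ρ = 7880 kg/m³
  alloy B: E = 2.280 GPa, ρ = 1211 kg/m³
  alloy H: E = 102.5 GPa, ρ = 7224 kg/m³
  alloy Q: E = 206.8 GPa, ρ = 8153 kg/m³
  alloy B: M = 1.09×10⁻³
  alloy P: M = 0.756×10⁻³
  alloy Q: M = 0.725×10⁻³
  alloy H: M = 0.648×10⁻³
Highest index: alloy B.

alloy B, M = 1.09×10⁻³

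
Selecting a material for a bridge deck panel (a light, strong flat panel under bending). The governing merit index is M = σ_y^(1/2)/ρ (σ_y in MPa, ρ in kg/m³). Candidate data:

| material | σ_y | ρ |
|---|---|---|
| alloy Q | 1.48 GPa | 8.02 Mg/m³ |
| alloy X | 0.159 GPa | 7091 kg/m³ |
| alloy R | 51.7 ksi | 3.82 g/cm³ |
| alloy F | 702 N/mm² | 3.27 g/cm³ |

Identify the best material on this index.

After converting to SI:
  alloy Q: σ_y = 1480 MPa, ρ = 8020 kg/m³
  alloy X: σ_y = 159.0 MPa, ρ = 7091 kg/m³
  alloy R: σ_y = 356.5 MPa, ρ = 3820 kg/m³
  alloy F: σ_y = 702.0 MPa, ρ = 3270 kg/m³
  alloy F: M = 8.10×10⁻³
  alloy R: M = 4.94×10⁻³
  alloy Q: M = 4.80×10⁻³
  alloy X: M = 1.78×10⁻³
Alloy F ranks first.

alloy F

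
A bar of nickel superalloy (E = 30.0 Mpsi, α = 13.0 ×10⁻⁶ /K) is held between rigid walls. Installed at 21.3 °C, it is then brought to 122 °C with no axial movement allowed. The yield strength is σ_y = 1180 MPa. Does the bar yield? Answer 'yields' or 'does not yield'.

E = 30.0 Mpsi = 206.8 GPa.
ΔT = 100.7 K. Constrained thermal stress σ = E·α·ΔT = 206.8×10³ MPa × 13.0×10⁻⁶ × 100.7 = 271 MPa (compressive).
Compare to σ_y = 1180 MPa: σ < σ_y, so it does not yield.

does not yield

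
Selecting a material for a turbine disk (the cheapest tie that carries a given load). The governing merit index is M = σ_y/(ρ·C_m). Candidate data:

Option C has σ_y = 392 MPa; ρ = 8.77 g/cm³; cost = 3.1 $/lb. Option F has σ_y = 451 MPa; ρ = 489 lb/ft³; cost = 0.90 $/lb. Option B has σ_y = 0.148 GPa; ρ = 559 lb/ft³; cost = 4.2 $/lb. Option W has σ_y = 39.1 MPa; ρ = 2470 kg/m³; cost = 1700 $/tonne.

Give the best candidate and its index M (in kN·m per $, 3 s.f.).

option F, M = 29.0 kN·m per $

In SI units:
  option C: σ_y = 392.0 MPa, ρ = 8770 kg/m³, cost = 6.834 $/kg
  option F: σ_y = 451.0 MPa, ρ = 7833 kg/m³, cost = 1.984 $/kg
  option B: σ_y = 148.0 MPa, ρ = 8954 kg/m³, cost = 9.259 $/kg
  option W: σ_y = 39.10 MPa, ρ = 2470 kg/m³, cost = 1.700 $/kg
  option F: M = 29.0 kN·m per $
  option W: M = 9.31 kN·m per $
  option C: M = 6.54 kN·m per $
  option B: M = 1.79 kN·m per $
Option F ranks first.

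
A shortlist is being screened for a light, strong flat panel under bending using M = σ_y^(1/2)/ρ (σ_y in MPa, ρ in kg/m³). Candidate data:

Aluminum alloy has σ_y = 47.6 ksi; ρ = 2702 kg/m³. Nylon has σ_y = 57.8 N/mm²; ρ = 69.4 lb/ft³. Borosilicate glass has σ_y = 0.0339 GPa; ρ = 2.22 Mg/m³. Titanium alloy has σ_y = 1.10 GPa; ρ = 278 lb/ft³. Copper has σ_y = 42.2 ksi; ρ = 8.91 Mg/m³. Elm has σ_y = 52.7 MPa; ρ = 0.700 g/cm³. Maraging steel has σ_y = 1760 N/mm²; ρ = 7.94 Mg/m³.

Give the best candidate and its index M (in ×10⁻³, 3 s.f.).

Putting every candidate on a common basis:
  aluminum alloy: σ_y = 328.2 MPa, ρ = 2702 kg/m³
  nylon: σ_y = 57.80 MPa, ρ = 1112 kg/m³
  borosilicate glass: σ_y = 33.90 MPa, ρ = 2220 kg/m³
  titanium alloy: σ_y = 1100 MPa, ρ = 4453 kg/m³
  copper: σ_y = 291.0 MPa, ρ = 8910 kg/m³
  elm: σ_y = 52.70 MPa, ρ = 700.0 kg/m³
  maraging steel: σ_y = 1760 MPa, ρ = 7940 kg/m³
  elm: M = 10.4×10⁻³
  titanium alloy: M = 7.45×10⁻³
  nylon: M = 6.84×10⁻³
  aluminum alloy: M = 6.70×10⁻³
  maraging steel: M = 5.28×10⁻³
  borosilicate glass: M = 2.62×10⁻³
  copper: M = 1.91×10⁻³
Elm has the largest M.

elm, M = 10.4×10⁻³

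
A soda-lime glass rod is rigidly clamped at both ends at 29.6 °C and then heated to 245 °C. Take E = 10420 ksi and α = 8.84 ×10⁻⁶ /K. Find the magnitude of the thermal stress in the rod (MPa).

E = 10420 ksi = 71.84 GPa.
ΔT = 215.4 K. Constrained thermal stress σ = E·α·ΔT = 71.84×10³ MPa × 8.84×10⁻⁶ × 215.4 = 137 MPa (compressive).

137 MPa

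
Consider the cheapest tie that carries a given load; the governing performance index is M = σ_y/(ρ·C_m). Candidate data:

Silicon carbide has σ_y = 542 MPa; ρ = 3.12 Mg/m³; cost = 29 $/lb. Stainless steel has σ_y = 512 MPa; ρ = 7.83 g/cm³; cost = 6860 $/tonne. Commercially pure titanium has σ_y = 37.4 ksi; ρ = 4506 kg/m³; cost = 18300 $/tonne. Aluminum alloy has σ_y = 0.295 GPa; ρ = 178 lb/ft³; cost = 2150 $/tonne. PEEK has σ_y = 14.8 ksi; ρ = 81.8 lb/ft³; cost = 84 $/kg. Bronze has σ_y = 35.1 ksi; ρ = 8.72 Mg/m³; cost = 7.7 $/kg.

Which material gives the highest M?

aluminum alloy

Normalizing units and computing the index:
  silicon carbide: σ_y = 542.0 MPa, ρ = 3120 kg/m³, cost = 63.93 $/kg
  stainless steel: σ_y = 512.0 MPa, ρ = 7830 kg/m³, cost = 6.860 $/kg
  commercially pure titanium: σ_y = 257.9 MPa, ρ = 4506 kg/m³, cost = 18.30 $/kg
  aluminum alloy: σ_y = 295.0 MPa, ρ = 2851 kg/m³, cost = 2.150 $/kg
  PEEK: σ_y = 102.0 MPa, ρ = 1310 kg/m³, cost = 84.00 $/kg
  bronze: σ_y = 242.0 MPa, ρ = 8720 kg/m³, cost = 7.700 $/kg
  aluminum alloy: M = 48.1 kN·m per $
  stainless steel: M = 9.53 kN·m per $
  bronze: M = 3.60 kN·m per $
  commercially pure titanium: M = 3.13 kN·m per $
  silicon carbide: M = 2.72 kN·m per $
  PEEK: M = 0.927 kN·m per $
Aluminum alloy has the largest M.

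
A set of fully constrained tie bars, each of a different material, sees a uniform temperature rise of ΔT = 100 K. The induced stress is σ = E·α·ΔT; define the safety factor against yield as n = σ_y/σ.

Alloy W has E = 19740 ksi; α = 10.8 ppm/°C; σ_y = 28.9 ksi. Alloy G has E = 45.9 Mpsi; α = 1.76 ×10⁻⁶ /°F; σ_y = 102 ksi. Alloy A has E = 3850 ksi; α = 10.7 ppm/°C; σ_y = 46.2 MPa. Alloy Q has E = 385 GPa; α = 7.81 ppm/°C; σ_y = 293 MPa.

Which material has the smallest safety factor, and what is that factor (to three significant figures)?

Converting E to GPa, α to ×10⁻⁶/K, σ_y to MPa, then σ and n for each:
  alloy W: E = 136.1, α = 10.8, σ_y = 199.3 → σ = 147 MPa, n = 1.36
  alloy G: E = 316.5, α = 3.17, σ_y = 703.3 → σ = 100 MPa, n = 7.01
  alloy A: E = 26.54, α = 10.7, σ_y = 46.20 → σ = 28.4 MPa, n = 1.63
  alloy Q: E = 385.0, α = 7.81, σ_y = 293.0 → σ = 301 MPa, n = 0.974
Alloy Q has the lowest safety factor, n = 0.974.

alloy Q, n = 0.974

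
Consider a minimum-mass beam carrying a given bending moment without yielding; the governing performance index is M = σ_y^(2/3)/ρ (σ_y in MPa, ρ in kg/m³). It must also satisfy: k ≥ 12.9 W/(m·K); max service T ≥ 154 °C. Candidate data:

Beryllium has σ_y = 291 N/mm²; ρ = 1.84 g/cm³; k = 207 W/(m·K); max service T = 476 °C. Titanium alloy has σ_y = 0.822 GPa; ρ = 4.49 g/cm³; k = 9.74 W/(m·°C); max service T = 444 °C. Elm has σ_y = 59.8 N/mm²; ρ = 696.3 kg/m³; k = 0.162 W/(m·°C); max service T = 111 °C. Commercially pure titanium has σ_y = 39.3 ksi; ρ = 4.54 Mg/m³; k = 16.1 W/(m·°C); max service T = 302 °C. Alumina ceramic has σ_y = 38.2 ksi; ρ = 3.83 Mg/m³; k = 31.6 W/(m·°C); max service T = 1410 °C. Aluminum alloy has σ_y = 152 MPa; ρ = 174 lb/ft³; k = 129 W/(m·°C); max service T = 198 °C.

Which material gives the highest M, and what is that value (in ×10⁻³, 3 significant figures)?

Screen on constraints: k ≥ 12.9 W/(m·K); max service T ≥ 154 °C. Survivors: beryllium, commercially pure titanium, alumina ceramic, aluminum alloy.
Convert each candidate to consistent units, then evaluate M:
  beryllium: σ_y = 291.0 MPa, ρ = 1840 kg/m³
  commercially pure titanium: σ_y = 271.0 MPa, ρ = 4540 kg/m³
  alumina ceramic: σ_y = 263.4 MPa, ρ = 3830 kg/m³
  aluminum alloy: σ_y = 152.0 MPa, ρ = 2787 kg/m³
  beryllium: M = 23.9×10⁻³
  alumina ceramic: M = 10.7×10⁻³
  aluminum alloy: M = 10.2×10⁻³
  commercially pure titanium: M = 9.22×10⁻³
The maximum is for beryllium.

beryllium, M = 23.9×10⁻³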